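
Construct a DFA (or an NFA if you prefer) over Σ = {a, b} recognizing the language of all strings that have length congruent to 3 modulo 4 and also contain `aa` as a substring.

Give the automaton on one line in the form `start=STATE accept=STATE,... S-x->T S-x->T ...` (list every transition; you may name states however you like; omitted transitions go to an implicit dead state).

start=S0 accept=S6 S0-a->S1 S0-b->S2 S1-a->S3 S1-b->S4 S2-a->S5 S2-b->S4 S3-a->S6 S3-b->S6 S4-a->S7 S4-b->S8 S5-a->S6 S5-b->S8 S6-a->S9 S6-b->S9 S7-a->S9 S7-b->S0 S8-a->S10 S8-b->S0 S9-a->S11 S9-b->S11 S10-a->S11 S10-b->S2 S11-a->S3 S11-b->S3

Run two small machines in parallel and take their product. The first has 4 states tracking the input length modulo 4; the second has 3 states tracking whether and how much of `aa` has been seen. A product state is a pair (one from each), accepting exactly when both do.
A 12-state machine:
          a    b  
>  S0     S1   S2 
   S1     S3   S4 
   S2     S5   S4 
   S3     S6   S6 
   S4     S7   S8 
   S5     S6   S8 
 * S6     S9   S9 
   S7     S9   S0 
   S8    S10   S0 
   S9    S11  S11 
   S10   S11   S2 
   S11    S3   S3 
(> = start, * = accepting)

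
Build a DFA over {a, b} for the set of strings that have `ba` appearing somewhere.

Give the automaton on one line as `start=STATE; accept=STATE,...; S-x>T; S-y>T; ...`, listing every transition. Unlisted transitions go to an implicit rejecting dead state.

start=q0; accept=q2; q0-a>q0; q0-b>q1; q1-a>q2; q1-b>q1; q2-a>q2; q2-b>q2

Track how much of `ba` has been matched so far: state q0 is no progress, q2 is the absorbing accept state reached once `ba` has occurred. Intermediate states record partial matches; on a mismatch, fall back to the longest reusable overlap.
With 3 states:
        a   b  
>  q0   q0  q1 
   q1   q2  q1 
 * q2   q2  q2 
(> = start, * = accepting)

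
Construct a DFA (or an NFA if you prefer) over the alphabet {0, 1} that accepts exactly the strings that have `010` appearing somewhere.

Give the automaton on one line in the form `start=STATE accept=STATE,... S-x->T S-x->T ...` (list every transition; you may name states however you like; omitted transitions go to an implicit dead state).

Track how much of `010` has been matched so far: state q0 is no progress, q3 is the absorbing accept state reached once `010` has occurred. Intermediate states record partial matches; on a mismatch, fall back to the longest reusable overlap.
A 4-state machine:
        0   1  
>  q0   q1  q0 
   q1   q1  q2 
   q2   q3  q0 
 * q3   q3  q3 
(> = start, * = accepting)

start=q0 accept=q3 q0-0->q1 q0-1->q0 q1-0->q1 q1-1->q2 q2-0->q3 q2-1->q0 q3-0->q3 q3-1->q3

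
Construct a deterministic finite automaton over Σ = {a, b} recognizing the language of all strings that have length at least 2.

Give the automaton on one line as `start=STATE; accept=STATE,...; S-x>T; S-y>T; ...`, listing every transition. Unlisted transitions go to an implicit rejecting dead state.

start=s0; accept=s2,s3; s0-a>s1; s0-b>s1; s1-a>s2; s1-b>s2; s2-a>s3; s2-b>s3; s3-a>s3; s3-b>s3

Count input length up to 3: every symbol moves from s0 toward s3, which means 'more than 2' and absorbs. Accept from {s2, s3}.
        a   b  
>  s0   s1  s1 
   s1   s2  s2 
 * s2   s3  s3 
 * s3   s3  s3 
(> = start, * = accepting)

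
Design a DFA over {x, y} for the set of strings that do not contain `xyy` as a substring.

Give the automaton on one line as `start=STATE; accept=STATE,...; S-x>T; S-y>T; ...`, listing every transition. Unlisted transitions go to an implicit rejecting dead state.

Track partial matches of the forbidden pattern `xyy`. State q3 is a dead state reached once `xyy` has occurred; every other state accepts. q0 means no part of `xyy` is currently matched.
4 states suffice.
        x   y  
>* q0   q1  q0 
 * q1   q1  q2 
 * q2   q1  q3 
   q3   q3  q3 
(> = start, * = accepting)

start=q0; accept=q0,q1,q2; q0-x>q1; q0-y>q0; q1-x>q1; q1-y>q2; q2-x>q1; q2-y>q3; q3-x>q3; q3-y>q3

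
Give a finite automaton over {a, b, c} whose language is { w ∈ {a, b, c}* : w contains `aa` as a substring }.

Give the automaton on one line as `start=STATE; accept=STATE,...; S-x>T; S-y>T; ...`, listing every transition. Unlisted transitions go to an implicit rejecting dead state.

Track how much of `aa` has been matched so far: state S0 is no progress, S2 is the absorbing accept state reached once `aa` has occurred. Intermediate states record partial matches; on a mismatch, fall back to the longest reusable overlap.
With 3 states:
        a   b   c  
>  S0   S1  S0  S0 
   S1   S2  S0  S0 
 * S2   S2  S2  S2 
(> = start, * = accepting)

start=S0; accept=S2; S0-a>S1; S0-b>S0; S0-c>S0; S1-a>S2; S1-b>S0; S1-c>S0; S2-a>S2; S2-b>S2; S2-c>S2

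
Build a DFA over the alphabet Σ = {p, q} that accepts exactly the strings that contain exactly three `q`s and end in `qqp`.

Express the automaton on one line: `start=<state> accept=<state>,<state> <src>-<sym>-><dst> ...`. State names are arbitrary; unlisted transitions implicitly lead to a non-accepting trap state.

start=S0 accept=S9 S0-p->S0 S0-q->S1 S1-p->S2 S1-q->S3 S2-p->S2 S2-q->S4 S3-p->S5 S3-q->S6 S4-p->S7 S4-q->S6 S5-p->S7 S5-q->S8 S6-p->S9 S6-q->S10 S7-p->S7 S7-q->S8 S8-p->S11 S8-q->S10 S9-p->S11 S9-q->S12 S10-p->S13 S10-q->S10 S11-p->S11 S11-q->S12 S12-p->S14 S12-q->S10 S13-p->S14 S13-q->S12 S14-p->S14 S14-q->S12

Build one automaton per condition and run them in lockstep. One (5 states) tracks the count of `q`s, saturating at 4; the other (4 states) tracks how much of the suffix `qqp` has currently been matched. Each combined state is a pair, one component from each; accept when both components accept.
15 states suffice.
          p    q  
>  S0     S0   S1 
   S1     S2   S3 
   S2     S2   S4 
   S3     S5   S6 
   S4     S7   S6 
   S5     S7   S8 
   S6     S9  S10 
   S7     S7   S8 
   S8    S11  S10 
 * S9    S11  S12 
   S10   S13  S10 
   S11   S11  S12 
   S12   S14  S10 
   S13   S14  S12 
   S14   S14  S12 
(> = start, * = accepting)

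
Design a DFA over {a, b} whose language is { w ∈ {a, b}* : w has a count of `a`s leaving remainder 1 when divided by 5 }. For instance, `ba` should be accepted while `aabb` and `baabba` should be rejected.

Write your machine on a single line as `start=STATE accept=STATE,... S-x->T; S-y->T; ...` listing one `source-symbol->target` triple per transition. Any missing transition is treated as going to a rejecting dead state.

start=q0; accept=q1; q0-a->q1; q0-b->q0; q1-a->q2; q1-b->q1; q2-a->q3; q2-b->q2; q3-a->q4; q3-b->q3; q4-a->q0; q4-b->q4

Keep the running count of `a`s modulo 5: each `a` advances along the cycle q0 → q1 → q2 → q3 → q4 → q0 while other symbols loop. Accept at q1.
A 5-state machine:
        a   b  
>  q0   q1  q0 
 * q1   q2  q1 
   q2   q3  q2 
   q3   q4  q3 
   q4   q0  q4 
(> = start, * = accepting)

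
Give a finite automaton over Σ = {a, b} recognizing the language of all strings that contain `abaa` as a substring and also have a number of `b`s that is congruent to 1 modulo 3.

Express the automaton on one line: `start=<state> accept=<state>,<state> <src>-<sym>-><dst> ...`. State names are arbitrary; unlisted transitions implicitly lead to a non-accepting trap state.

start=s0 accept=s9 s0-a->s1 s0-b->s2 s1-a->s1 s1-b->s3 s2-a->s4 s2-b->s5 s3-a->s6 s3-b->s5 s4-a->s4 s4-b->s7 s5-a->s8 s5-b->s0 s6-a->s9 s6-b->s7 s7-a->s10 s7-b->s0 s8-a->s8 s8-b->s11 s9-a->s9 s9-b->s12 s10-a->s12 s10-b->s11 s11-a->s13 s11-b->s2 s12-a->s12 s12-b->s14 s13-a->s14 s13-b->s3 s14-a->s14 s14-b->s9

Handle the two conditions separately and then intersect. The first has 5 states tracking whether and how much of `abaa` has been seen; the second has 3 states tracking the count of `b`s modulo 3. A product state is a pair (one from each), accepting exactly when both do.
15 states suffice.
          a    b  
>  s0     s1   s2 
   s1     s1   s3 
   s2     s4   s5 
   s3     s6   s5 
   s4     s4   s7 
   s5     s8   s0 
   s6     s9   s7 
   s7    s10   s0 
   s8     s8  s11 
 * s9     s9  s12 
   s10   s12  s11 
   s11   s13   s2 
   s12   s12  s14 
   s13   s14   s3 
   s14   s14   s9 
(> = start, * = accepting)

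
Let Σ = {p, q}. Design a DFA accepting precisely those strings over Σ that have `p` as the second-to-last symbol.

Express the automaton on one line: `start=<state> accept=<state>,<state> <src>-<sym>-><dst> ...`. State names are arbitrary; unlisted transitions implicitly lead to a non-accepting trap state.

start=A accept=D,E A-p->B A-q->C B-p->D B-q->E C-p->F C-q->G D-p->D D-q->E E-p->F E-q->G F-p->D F-q->E G-p->F G-q->G

A DFA must remember the last 2 symbols (since which symbol is second-to-last isn't known until the input ends). Use one state per possible window of the last ≤2 symbols; accept from those whose window starts with `p`.
7 states suffice.
       p  q 
>  A   B  C 
   B   D  E 
   C   F  G 
 * D   D  E 
 * E   F  G 
   F   D  E 
   G   F  G 
(> = start, * = accepting)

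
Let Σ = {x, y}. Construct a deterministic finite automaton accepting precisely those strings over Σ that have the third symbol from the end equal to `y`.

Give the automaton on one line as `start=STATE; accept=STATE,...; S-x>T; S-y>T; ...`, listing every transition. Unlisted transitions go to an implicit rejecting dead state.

Because acceptance depends on a position counted from the end, the machine has to buffer the most recent 3 symbols. Make each state the string of the last up-to-3 symbols read; on input `x` shift the window left and append `x`. Accept when the buffered window has length 3 and begins with `y`.
A 15-state machine:
          x    y  
>  q0     q1   q2 
   q1     q3   q4 
   q2     q5   q6 
   q3     q7   q8 
   q4     q9  q10 
   q5    q11  q12 
   q6    q13  q14 
   q7     q7   q8 
   q8     q9  q10 
   q9    q11  q12 
   q10   q13  q14 
 * q11    q7   q8 
 * q12    q9  q10 
 * q13   q11  q12 
 * q14   q13  q14 
(> = start, * = accepting)

start=q0; accept=q11,q12,q13,q14; q0-x>q1; q0-y>q2; q1-x>q3; q1-y>q4; q2-x>q5; q2-y>q6; q3-x>q7; q3-y>q8; q4-x>q9; q4-y>q10; q5-x>q11; q5-y>q12; q6-x>q13; q6-y>q14; q7-x>q7; q7-y>q8; q8-x>q9; q8-y>q10; q9-x>q11; q9-y>q12; q10-x>q13; q10-y>q14; q11-x>q7; q11-y>q8; q12-x>q9; q12-y>q10; q13-x>q11; q13-y>q12; q14-x>q13; q14-y>q14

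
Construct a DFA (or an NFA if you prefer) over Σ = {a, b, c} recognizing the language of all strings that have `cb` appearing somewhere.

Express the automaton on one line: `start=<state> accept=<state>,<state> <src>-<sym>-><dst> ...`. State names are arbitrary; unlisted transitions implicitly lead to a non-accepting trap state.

start=s0 accept=s2 s0-a->s0 s0-b->s0 s0-c->s1 s1-a->s0 s1-b->s2 s1-c->s1 s2-a->s2 s2-b->s2 s2-c->s2

States s0..s1 record the length of the longest prefix of `cb` that matches the current input suffix. Reaching s2 means `cb` has been seen, and we stay there forever. Accept from s2.
3 states suffice.
        a   b   c  
>  s0   s0  s0  s1 
   s1   s0  s2  s1 
 * s2   s2  s2  s2 
(> = start, * = accepting)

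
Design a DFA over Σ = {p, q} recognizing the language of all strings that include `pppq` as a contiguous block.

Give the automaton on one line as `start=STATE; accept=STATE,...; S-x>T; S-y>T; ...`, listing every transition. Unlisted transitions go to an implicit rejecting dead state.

Track how much of `pppq` has been matched so far: state s0 is no progress, s4 is the absorbing accept state reached once `pppq` has occurred. Intermediate states record partial matches; on a mismatch, fall back to the longest reusable overlap.
5 states suffice.
        p   q  
>  s0   s1  s0 
   s1   s2  s0 
   s2   s3  s0 
   s3   s3  s4 
 * s4   s4  s4 
(> = start, * = accepting)

start=s0; accept=s4; s0-p>s1; s0-q>s0; s1-p>s2; s1-q>s0; s2-p>s3; s2-q>s0; s3-p>s3; s3-q>s4; s4-p>s4; s4-q>s4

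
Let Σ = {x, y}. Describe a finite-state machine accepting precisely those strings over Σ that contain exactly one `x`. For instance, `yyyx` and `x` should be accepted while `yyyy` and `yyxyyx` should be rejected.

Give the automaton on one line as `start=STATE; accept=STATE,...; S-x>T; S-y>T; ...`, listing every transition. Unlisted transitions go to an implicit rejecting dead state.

Only the number of `x`s matters, and only up to 2. Make a chain q0 → q1 → q2 advanced by each `x` (with q2 absorbing); every other symbol self-loops. The accepting set is {q1}.
With 3 states:
        x   y  
>  q0   q1  q0 
 * q1   q2  q1 
   q2   q2  q2 
(> = start, * = accepting)

start=q0; accept=q1; q0-x>q1; q0-y>q0; q1-x>q2; q1-y>q1; q2-x>q2; q2-y>q2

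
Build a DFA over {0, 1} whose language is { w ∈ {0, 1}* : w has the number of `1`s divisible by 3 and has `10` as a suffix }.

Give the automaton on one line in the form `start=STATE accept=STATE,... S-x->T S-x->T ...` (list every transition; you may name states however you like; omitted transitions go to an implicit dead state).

Build one automaton per condition and run them in lockstep. The first has 3 states tracking the count of `1`s modulo 3; the second has 3 states tracking how much of the suffix `10` has currently been matched. A product state is a pair (one from each), accepting exactly when both do.
        0   1  
>  q0   q0  q1 
   q1   q2  q3 
   q2   q4  q3 
   q3   q5  q6 
   q4   q4  q3 
   q5   q7  q6 
   q6   q8  q1 
   q7   q7  q6 
 * q8   q0  q1 
(> = start, * = accepting)

start=q0 accept=q8 q0-0->q0 q0-1->q1 q1-0->q2 q1-1->q3 q2-0->q4 q2-1->q3 q3-0->q5 q3-1->q6 q4-0->q4 q4-1->q3 q5-0->q7 q5-1->q6 q6-0->q8 q6-1->q1 q7-0->q7 q7-1->q6 q8-0->q0 q8-1->q1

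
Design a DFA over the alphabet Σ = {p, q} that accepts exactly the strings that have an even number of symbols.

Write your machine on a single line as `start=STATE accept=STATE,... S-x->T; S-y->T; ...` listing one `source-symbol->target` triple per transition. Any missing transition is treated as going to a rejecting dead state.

Only the length mod 2 matters, so use a 2-cycle: from any state, every input symbol moves to the next state, wrapping B back to A. Mark A accepting.
2 states suffice.
       p  q 
>* A   B  B 
   B   A  A 
(> = start, * = accepting)

start=A; accept=A; A-p->B; A-q->B; B-p->A; B-q->A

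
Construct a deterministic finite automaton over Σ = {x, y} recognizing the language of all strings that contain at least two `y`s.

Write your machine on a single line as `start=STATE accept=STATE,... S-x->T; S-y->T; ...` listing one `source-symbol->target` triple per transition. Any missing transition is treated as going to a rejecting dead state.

Count `y`s, saturating at 3: states A through C mean 0 through 2 `y`s seen; D means more than 2. Each `y` increments (capped at D); other symbols loop. Accept from {C, D}.
A 4-state machine:
       x  y 
>  A   A  B 
   B   B  C 
 * C   C  D 
 * D   D  D 
(> = start, * = accepting)

start=A; accept=C,D; A-x->A; A-y->B; B-x->B; B-y->C; C-x->C; C-y->D; D-x->D; D-y->D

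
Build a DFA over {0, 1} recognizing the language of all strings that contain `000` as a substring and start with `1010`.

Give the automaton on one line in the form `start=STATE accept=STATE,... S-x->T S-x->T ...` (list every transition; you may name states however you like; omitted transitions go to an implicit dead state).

Run two small machines in parallel and take their product. One (4 states) tracks whether and how much of `000` has been seen; the other (6 states) tracks whether the input so far still matches the prefix `1010`. Each combined state is a pair, one component from each; accept when both components accept. Equivalent product states are then merged.
       0  1 
>  A   B  C 
   B   B  B 
   C   D  B 
   D   B  E 
   E   F  B 
   F   G  H 
   G   I  H 
   H   F  H 
 * I   I  I 
(> = start, * = accepting)

start=A accept=I A-0->B A-1->C B-0->B B-1->B C-0->D C-1->B D-0->B D-1->E E-0->F E-1->B F-0->G F-1->H G-0->I G-1->H H-0->F H-1->H I-0->I I-1->I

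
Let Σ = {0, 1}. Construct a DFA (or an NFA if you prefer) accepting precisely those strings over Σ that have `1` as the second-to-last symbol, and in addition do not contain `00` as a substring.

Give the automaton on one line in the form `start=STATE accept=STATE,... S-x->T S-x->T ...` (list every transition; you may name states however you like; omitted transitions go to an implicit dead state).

start=S0 accept=S4,S5 S0-0->S1 S0-1->S2 S1-0->S3 S1-1->S2 S2-0->S4 S2-1->S5 S3-0->S3 S3-1->S3 S4-0->S3 S4-1->S2 S5-0->S4 S5-1->S5

Build one automaton per condition and run them in lockstep. The first has 7 states tracking the last 2 symbols read; the second has 3 states tracking partial matches of the forbidden pattern `00`. A product state is a pair (one from each), accepting exactly when both do. After merging equivalent states the machine shrinks.
6 states suffice.
        0   1  
>  S0   S1  S2 
   S1   S3  S2 
   S2   S4  S5 
   S3   S3  S3 
 * S4   S3  S2 
 * S5   S4  S5 
(> = start, * = accepting)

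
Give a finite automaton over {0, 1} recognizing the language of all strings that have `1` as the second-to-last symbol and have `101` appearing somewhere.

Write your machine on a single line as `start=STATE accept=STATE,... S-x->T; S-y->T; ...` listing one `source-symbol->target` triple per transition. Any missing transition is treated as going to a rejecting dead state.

start=A; accept=I,J; A-0->B; A-1->C; B-0->D; B-1->E; C-0->F; C-1->G; D-0->D; D-1->E; E-0->F; E-1->G; F-0->D; F-1->H; G-0->F; G-1->G; H-0->I; H-1->J; I-0->K; I-1->H; J-0->I; J-1->J; K-0->K; K-1->H

Build one automaton per condition and run them in lockstep. One (7 states) tracks the last 2 symbols read; the other (4 states) tracks whether and how much of `101` has been seen. Each combined state is a pair, one component from each; accept when both components accept.
With 11 states:
       0  1 
>  A   B  C 
   B   D  E 
   C   F  G 
   D   D  E 
   E   F  G 
   F   D  H 
   G   F  G 
   H   I  J 
 * I   K  H 
 * J   I  J 
   K   K  H 
(> = start, * = accepting)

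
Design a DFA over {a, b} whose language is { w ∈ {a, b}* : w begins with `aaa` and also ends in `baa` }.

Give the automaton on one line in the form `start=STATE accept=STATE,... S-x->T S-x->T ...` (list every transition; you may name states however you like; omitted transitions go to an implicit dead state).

Run two small machines in parallel and take their product. The first has 5 states tracking whether the input so far still matches the prefix `aaa`; the second has 4 states tracking how much of the suffix `baa` has currently been matched. A product state is a pair (one from each), accepting exactly when both do.
With 11 states:
          a    b  
>  S0     S1   S2 
   S1     S3   S2 
   S2     S4   S2 
   S3     S5   S2 
   S4     S6   S2 
   S5     S5   S7 
   S6     S8   S2 
   S7     S9   S7 
   S8     S8   S2 
   S9    S10   S7 
 * S10    S5   S7 
(> = start, * = accepting)

start=S0 accept=S10 S0-a->S1 S0-b->S2 S1-a->S3 S1-b->S2 S2-a->S4 S2-b->S2 S3-a->S5 S3-b->S2 S4-a->S6 S4-b->S2 S5-a->S5 S5-b->S7 S6-a->S8 S6-b->S2 S7-a->S9 S7-b->S7 S8-a->S8 S8-b->S2 S9-a->S10 S9-b->S7 S10-a->S5 S10-b->S7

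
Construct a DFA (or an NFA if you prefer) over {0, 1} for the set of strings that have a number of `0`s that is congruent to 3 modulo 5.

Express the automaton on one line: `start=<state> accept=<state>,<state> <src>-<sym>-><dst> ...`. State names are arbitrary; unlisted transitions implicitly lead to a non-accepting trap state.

The only thing that matters is how many `0`s have appeared, reduced mod 5. Use one state per residue: A for 0, …, E for 4. Reading `0` moves to the next residue; anything else stays put. D is accepting.
With 5 states:
       0  1 
>  A   B  A 
   B   C  B 
   C   D  C 
 * D   E  D 
   E   A  E 
(> = start, * = accepting)

start=A accept=D A-0->B A-1->A B-0->C B-1->B C-0->D C-1->C D-0->E D-1->D E-0->A E-1->E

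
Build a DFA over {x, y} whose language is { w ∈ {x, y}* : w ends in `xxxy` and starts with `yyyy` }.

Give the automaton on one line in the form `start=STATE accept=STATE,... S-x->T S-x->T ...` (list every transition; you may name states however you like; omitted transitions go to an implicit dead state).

start=q0 accept=q9 q0-x->q1 q0-y->q2 q1-x->q1 q1-y->q1 q2-x->q1 q2-y->q3 q3-x->q1 q3-y->q4 q4-x->q1 q4-y->q5 q5-x->q6 q5-y->q5 q6-x->q7 q6-y->q5 q7-x->q8 q7-y->q5 q8-x->q8 q8-y->q9 q9-x->q6 q9-y->q5

Build one automaton per condition and run them in lockstep. The first has 5 states tracking how much of the suffix `xxxy` has currently been matched; the second has 6 states tracking whether the input so far still matches the prefix `yyyy`. A product state is a pair (one from each), accepting exactly when both do. Minimizing collapses redundant product states.
10 states suffice.
        x   y  
>  q0   q1  q2 
   q1   q1  q1 
   q2   q1  q3 
   q3   q1  q4 
   q4   q1  q5 
   q5   q6  q5 
   q6   q7  q5 
   q7   q8  q5 
   q8   q8  q9 
 * q9   q6  q5 
(> = start, * = accepting)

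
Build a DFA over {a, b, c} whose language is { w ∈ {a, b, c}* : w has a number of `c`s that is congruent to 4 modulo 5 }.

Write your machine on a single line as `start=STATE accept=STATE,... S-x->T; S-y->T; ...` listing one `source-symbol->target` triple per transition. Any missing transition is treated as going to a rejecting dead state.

Keep the running count of `c`s modulo 5: each `c` advances along the cycle q0 → q1 → q2 → q3 → q4 → q0 while other symbols loop. Accept at q4.
        a   b   c  
>  q0   q0  q0  q1 
   q1   q1  q1  q2 
   q2   q2  q2  q3 
   q3   q3  q3  q4 
 * q4   q4  q4  q0 
(> = start, * = accepting)

start=q0; accept=q4; q0-a->q0; q0-b->q0; q0-c->q1; q1-a->q1; q1-b->q1; q1-c->q2; q2-a->q2; q2-b->q2; q2-c->q3; q3-a->q3; q3-b->q3; q3-c->q4; q4-a->q4; q4-b->q4; q4-c->q0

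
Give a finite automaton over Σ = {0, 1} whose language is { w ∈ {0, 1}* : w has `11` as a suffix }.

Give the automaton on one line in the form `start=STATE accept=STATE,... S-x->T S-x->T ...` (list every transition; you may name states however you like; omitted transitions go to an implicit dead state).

Let each state record the length of the longest suffix of the input read so far that is also a prefix of `11`. s1 means the last symbol is `1`; s2 means the last 2 symbols are `11`. Accept only at s2, where the string currently ends in `11`.
With 3 states:
        0   1  
>  s0   s0  s1 
   s1   s0  s2 
 * s2   s0  s2 
(> = start, * = accepting)

start=s0 accept=s2 s0-0->s0 s0-1->s1 s1-0->s0 s1-1->s2 s2-0->s0 s2-1->s2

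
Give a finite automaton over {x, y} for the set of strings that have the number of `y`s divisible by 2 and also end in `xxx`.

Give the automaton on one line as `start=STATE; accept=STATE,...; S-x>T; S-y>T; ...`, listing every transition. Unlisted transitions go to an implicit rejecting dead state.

Build one automaton per condition and run them in lockstep. One (2 states) tracks the count of `y`s modulo 2; the other (4 states) tracks how much of the suffix `xxx` has currently been matched. Each combined state is a pair, one component from each; accept when both components accept.
8 states suffice.
        x   y  
>  S0   S1  S2 
   S1   S3  S2 
   S2   S4  S0 
   S3   S5  S2 
   S4   S6  S0 
 * S5   S5  S2 
   S6   S7  S0 
   S7   S7  S0 
(> = start, * = accepting)

start=S0; accept=S5; S0-x>S1; S0-y>S2; S1-x>S3; S1-y>S2; S2-x>S4; S2-y>S0; S3-x>S5; S3-y>S2; S4-x>S6; S4-y>S0; S5-x>S5; S5-y>S2; S6-x>S7; S6-y>S0; S7-x>S7; S7-y>S0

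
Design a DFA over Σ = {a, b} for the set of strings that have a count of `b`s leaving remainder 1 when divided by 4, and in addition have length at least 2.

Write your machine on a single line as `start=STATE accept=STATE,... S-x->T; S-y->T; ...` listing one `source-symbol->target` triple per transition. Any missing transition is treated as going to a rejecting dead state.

start=q0; accept=q3; q0-a->q1; q0-b->q2; q1-a->q1; q1-b->q3; q2-a->q3; q2-b->q4; q3-a->q3; q3-b->q4; q4-a->q4; q4-b->q5; q5-a->q5; q5-b->q1

Build one automaton per condition and run them in lockstep. The first has 4 states tracking the count of `b`s modulo 4; the second has 4 states tracking the input length, saturating at 3. A product state is a pair (one from each), accepting exactly when both do. After merging equivalent states the machine shrinks.
        a   b  
>  q0   q1  q2 
   q1   q1  q3 
   q2   q3  q4 
 * q3   q3  q4 
   q4   q4  q5 
   q5   q5  q1 
(> = start, * = accepting)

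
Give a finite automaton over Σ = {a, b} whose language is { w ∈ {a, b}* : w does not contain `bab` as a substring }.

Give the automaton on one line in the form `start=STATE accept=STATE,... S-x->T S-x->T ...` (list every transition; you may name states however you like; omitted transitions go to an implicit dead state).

Track partial matches of the forbidden pattern `bab`. State S3 is a dead state reached once `bab` has occurred; every other state accepts. S0 means no part of `bab` is currently matched.
A 4-state machine:
        a   b  
>* S0   S0  S1 
 * S1   S2  S1 
 * S2   S0  S3 
   S3   S3  S3 
(> = start, * = accepting)

start=S0 accept=S0,S1,S2 S0-a->S0 S0-b->S1 S1-a->S2 S1-b->S1 S2-a->S0 S2-b->S3 S3-a->S3 S3-b->S3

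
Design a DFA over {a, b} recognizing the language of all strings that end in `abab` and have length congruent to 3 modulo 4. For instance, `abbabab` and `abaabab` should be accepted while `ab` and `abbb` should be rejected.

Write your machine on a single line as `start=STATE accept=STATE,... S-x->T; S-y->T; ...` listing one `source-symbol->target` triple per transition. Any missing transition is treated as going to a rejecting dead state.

start=S0; accept=S19; S0-a->S1; S0-b->S2; S1-a->S3; S1-b->S4; S2-a->S3; S2-b->S5; S3-a->S6; S3-b->S7; S4-a->S8; S4-b->S9; S5-a->S6; S5-b->S9; S6-a->S10; S6-b->S11; S7-a->S12; S7-b->S0; S8-a->S10; S8-b->S13; S9-a->S10; S9-b->S0; S10-a->S1; S10-b->S14; S11-a->S15; S11-b->S2; S12-a->S1; S12-b->S16; S13-a->S15; S13-b->S2; S14-a->S17; S14-b->S5; S15-a->S3; S15-b->S18; S16-a->S17; S16-b->S5; S17-a->S6; S17-b->S19; S18-a->S8; S18-b->S9; S19-a->S12; S19-b->S0

Handle the two conditions separately and then intersect. The first has 5 states tracking how much of the suffix `abab` has currently been matched; the second has 4 states tracking the input length modulo 4. A product state is a pair (one from each), accepting exactly when both do.
          a    b  
>  S0     S1   S2 
   S1     S3   S4 
   S2     S3   S5 
   S3     S6   S7 
   S4     S8   S9 
   S5     S6   S9 
   S6    S10  S11 
   S7    S12   S0 
   S8    S10  S13 
   S9    S10   S0 
   S10    S1  S14 
   S11   S15   S2 
   S12    S1  S16 
   S13   S15   S2 
   S14   S17   S5 
   S15    S3  S18 
   S16   S17   S5 
   S17    S6  S19 
   S18    S8   S9 
 * S19   S12   S0 
(> = start, * = accepting)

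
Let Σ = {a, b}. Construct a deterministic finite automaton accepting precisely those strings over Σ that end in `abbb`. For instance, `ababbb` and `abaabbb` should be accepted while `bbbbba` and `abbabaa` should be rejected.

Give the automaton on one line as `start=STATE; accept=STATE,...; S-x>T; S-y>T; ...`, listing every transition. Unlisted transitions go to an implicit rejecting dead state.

start=s0; accept=s4; s0-a>s1; s0-b>s0; s1-a>s1; s1-b>s2; s2-a>s1; s2-b>s3; s3-a>s1; s3-b>s4; s4-a>s1; s4-b>s0

Remember how much of `abbb` the current input suffix matches. State s0 means no match yet; s1 means the last symbol is `a`; s2 means the last 2 symbols are `ab`; s3 means the last 3 symbols are `abb`; s4 means the last 4 symbols are `abbb`. Only s4 accepts. On a mismatch, fall back to the longest proper suffix that is still a prefix of `abbb`.
A 5-state machine:
        a   b  
>  s0   s1  s0 
   s1   s1  s2 
   s2   s1  s3 
   s3   s1  s4 
 * s4   s1  s0 
(> = start, * = accepting)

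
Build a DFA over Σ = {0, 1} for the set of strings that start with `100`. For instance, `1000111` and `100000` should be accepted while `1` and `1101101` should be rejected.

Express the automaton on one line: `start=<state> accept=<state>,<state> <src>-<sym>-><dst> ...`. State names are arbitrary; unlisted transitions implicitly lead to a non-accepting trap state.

start=q0 accept=q3 q0-0->q4 q0-1->q1 q1-0->q2 q1-1->q4 q2-0->q3 q2-1->q4 q3-0->q3 q3-1->q3 q4-0->q4 q4-1->q4

Walk along `100` while the input agrees: from q0 take `1` to q1, and so on. Any deviation drops to the rejecting sink q4. Once q3 is reached the prefix is confirmed and every continuation is accepted.
A 5-state machine:
        0   1  
>  q0   q4  q1 
   q1   q2  q4 
   q2   q3  q4 
 * q3   q3  q3 
   q4   q4  q4 
(> = start, * = accepting)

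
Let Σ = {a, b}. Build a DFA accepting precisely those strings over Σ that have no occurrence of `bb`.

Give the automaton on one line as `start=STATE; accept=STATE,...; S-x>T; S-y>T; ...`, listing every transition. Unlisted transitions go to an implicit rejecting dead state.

Track partial matches of the forbidden pattern `bb`. State q2 is a dead state reached once `bb` has occurred; every other state accepts. q0 means no part of `bb` is currently matched.
        a   b  
>* q0   q0  q1 
 * q1   q0  q2 
   q2   q2  q2 
(> = start, * = accepting)

start=q0; accept=q0,q1; q0-a>q0; q0-b>q1; q1-a>q0; q1-b>q2; q2-a>q2; q2-b>q2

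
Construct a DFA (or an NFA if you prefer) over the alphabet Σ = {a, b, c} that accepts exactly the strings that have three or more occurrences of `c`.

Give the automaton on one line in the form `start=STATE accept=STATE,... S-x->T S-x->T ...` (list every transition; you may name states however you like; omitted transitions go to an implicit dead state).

start=S0 accept=S3,S4 S0-a->S0 S0-b->S0 S0-c->S1 S1-a->S1 S1-b->S1 S1-c->S2 S2-a->S2 S2-b->S2 S2-c->S3 S3-a->S3 S3-b->S3 S3-c->S4 S4-a->S4 S4-b->S4 S4-c->S4

Count `c`s, saturating at 4: states S0 through S3 mean 0 through 3 `c`s seen; S4 means more than 3. Each `c` increments (capped at S4); other symbols loop. Accept from {S3, S4}.
A 5-state machine:
        a   b   c  
>  S0   S0  S0  S1 
   S1   S1  S1  S2 
   S2   S2  S2  S3 
 * S3   S3  S3  S4 
 * S4   S4  S4  S4 
(> = start, * = accepting)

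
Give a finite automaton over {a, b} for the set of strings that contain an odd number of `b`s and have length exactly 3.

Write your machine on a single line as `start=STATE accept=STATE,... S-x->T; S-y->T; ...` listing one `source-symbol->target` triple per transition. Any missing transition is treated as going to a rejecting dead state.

start=q0; accept=q6; q0-a->q1; q0-b->q2; q1-a->q3; q1-b->q4; q2-a->q4; q2-b->q3; q3-a->q5; q3-b->q6; q4-a->q6; q4-b->q5; q5-a->q5; q5-b->q5; q6-a->q5; q6-b->q5

Build one automaton per condition and run them in lockstep. The first has 2 states tracking the count of `b`s modulo 2; the second has 5 states tracking the input length, saturating at 4. A product state is a pair (one from each), accepting exactly when both do. Equivalent product states are then merged.
A 7-state machine:
        a   b  
>  q0   q1  q2 
   q1   q3  q4 
   q2   q4  q3 
   q3   q5  q6 
   q4   q6  q5 
   q5   q5  q5 
 * q6   q5  q5 
(> = start, * = accepting)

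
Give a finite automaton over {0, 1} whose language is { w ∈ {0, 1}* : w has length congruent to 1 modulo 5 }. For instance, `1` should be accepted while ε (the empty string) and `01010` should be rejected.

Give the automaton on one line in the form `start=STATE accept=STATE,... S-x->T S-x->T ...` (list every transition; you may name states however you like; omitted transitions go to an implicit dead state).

Only the length mod 5 matters, so use a 5-cycle: from any state, every input symbol moves to the next state, wrapping q4 back to q0. Mark q1 accepting.
With 5 states:
        0   1  
>  q0   q1  q1 
 * q1   q2  q2 
   q2   q3  q3 
   q3   q4  q4 
   q4   q0  q0 
(> = start, * = accepting)

start=q0 accept=q1 q0-0->q1 q0-1->q1 q1-0->q2 q1-1->q2 q2-0->q3 q2-1->q3 q3-0->q4 q3-1->q4 q4-0->q0 q4-1->q0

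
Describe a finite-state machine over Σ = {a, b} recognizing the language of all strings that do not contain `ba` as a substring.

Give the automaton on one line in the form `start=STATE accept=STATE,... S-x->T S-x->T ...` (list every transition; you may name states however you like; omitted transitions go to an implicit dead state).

Track partial matches of the forbidden pattern `ba`. State S2 is a dead state reached once `ba` has occurred; every other state accepts. S0 means no part of `ba` is currently matched.
With 3 states:
        a   b  
>* S0   S0  S1 
 * S1   S2  S1 
   S2   S2  S2 
(> = start, * = accepting)

start=S0 accept=S0,S1 S0-a->S0 S0-b->S1 S1-a->S2 S1-b->S1 S2-a->S2 S2-b->S2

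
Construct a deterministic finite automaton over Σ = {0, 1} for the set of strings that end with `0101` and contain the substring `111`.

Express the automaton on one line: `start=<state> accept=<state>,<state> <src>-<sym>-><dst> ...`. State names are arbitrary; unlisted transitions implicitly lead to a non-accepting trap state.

start=S0 accept=S7 S0-0->S0 S0-1->S1 S1-0->S0 S1-1->S2 S2-0->S0 S2-1->S3 S3-0->S4 S3-1->S3 S4-0->S4 S4-1->S5 S5-0->S6 S5-1->S3 S6-0->S4 S6-1->S7 S7-0->S6 S7-1->S3

Run two small machines in parallel and take their product. One (5 states) tracks how much of the suffix `0101` has currently been matched; the other (4 states) tracks whether and how much of `111` has been seen. Each combined state is a pair, one component from each; accept when both components accept. Equivalent product states are then merged.
An 8-state machine:
        0   1  
>  S0   S0  S1 
   S1   S0  S2 
   S2   S0  S3 
   S3   S4  S3 
   S4   S4  S5 
   S5   S6  S3 
   S6   S4  S7 
 * S7   S6  S3 
(> = start, * = accepting)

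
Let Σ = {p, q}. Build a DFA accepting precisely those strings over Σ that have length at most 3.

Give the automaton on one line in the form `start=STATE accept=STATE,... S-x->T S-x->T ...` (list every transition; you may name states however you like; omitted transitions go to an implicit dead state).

start=s0 accept=s0,s1,s2,s3 s0-p->s1 s0-q->s1 s1-p->s2 s1-q->s2 s2-p->s3 s2-q->s3 s3-p->s4 s3-q->s4 s4-p->s4 s4-q->s4

Count input length up to 4: every symbol moves from s0 toward s4, which means 'more than 3' and absorbs. Accept from {s0, s1, s2, s3}.
        p   q  
>* s0   s1  s1 
 * s1   s2  s2 
 * s2   s3  s3 
 * s3   s4  s4 
   s4   s4  s4 
(> = start, * = accepting)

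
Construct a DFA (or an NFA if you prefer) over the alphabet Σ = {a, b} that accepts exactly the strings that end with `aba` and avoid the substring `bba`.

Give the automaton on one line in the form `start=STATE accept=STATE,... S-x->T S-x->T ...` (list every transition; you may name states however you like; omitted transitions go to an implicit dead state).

Handle the two conditions separately and then intersect. One (4 states) tracks how much of the suffix `aba` has currently been matched; the other (4 states) tracks partial matches of the forbidden pattern `bba`. Each combined state is a pair, one component from each; accept when both components accept. After merging equivalent states the machine shrinks.
With 6 states:
        a   b  
>  S0   S1  S2 
   S1   S1  S3 
   S2   S1  S4 
   S3   S5  S4 
   S4   S4  S4 
 * S5   S1  S3 
(> = start, * = accepting)

start=S0 accept=S5 S0-a->S1 S0-b->S2 S1-a->S1 S1-b->S3 S2-a->S1 S2-b->S4 S3-a->S5 S3-b->S4 S4-a->S4 S4-b->S4 S5-a->S1 S5-b->S3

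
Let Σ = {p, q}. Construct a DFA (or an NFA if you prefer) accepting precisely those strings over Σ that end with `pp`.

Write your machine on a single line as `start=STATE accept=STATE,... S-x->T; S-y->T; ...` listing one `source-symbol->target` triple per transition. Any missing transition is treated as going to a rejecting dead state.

Remember how much of `pp` the current input suffix matches. State A means no match yet; B means the last symbol is `p`; C means the last 2 symbols are `pp`. Only C accepts. On a mismatch, fall back to the longest proper suffix that is still a prefix of `pp`.
       p  q 
>  A   B  A 
   B   C  A 
 * C   C  A 
(> = start, * = accepting)

start=A; accept=C; A-p->B; A-q->A; B-p->C; B-q->A; C-p->C; C-q->A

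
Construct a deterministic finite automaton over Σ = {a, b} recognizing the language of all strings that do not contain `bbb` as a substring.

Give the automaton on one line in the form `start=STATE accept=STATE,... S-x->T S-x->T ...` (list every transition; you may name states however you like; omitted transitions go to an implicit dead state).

Track partial matches of the forbidden pattern `bbb`. State q3 is a dead state reached once `bbb` has occurred; every other state accepts. q0 means no part of `bbb` is currently matched.
        a   b  
>* q0   q0  q1 
 * q1   q0  q2 
 * q2   q0  q3 
   q3   q3  q3 
(> = start, * = accepting)

start=q0 accept=q0,q1,q2 q0-a->q0 q0-b->q1 q1-a->q0 q1-b->q2 q2-a->q0 q2-b->q3 q3-a->q3 q3-b->q3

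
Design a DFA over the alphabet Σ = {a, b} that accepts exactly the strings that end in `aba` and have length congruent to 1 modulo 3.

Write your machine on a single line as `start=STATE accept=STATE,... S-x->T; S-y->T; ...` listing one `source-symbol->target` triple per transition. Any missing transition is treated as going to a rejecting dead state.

Handle the two conditions separately and then intersect. The first has 4 states tracking how much of the suffix `aba` has currently been matched; the second has 3 states tracking the input length modulo 3. A product state is a pair (one from each), accepting exactly when both do. Minimizing collapses redundant product states.
With 6 states:
        a   b  
>  S0   S1  S1 
   S1   S2  S3 
   S2   S0  S4 
   S3   S0  S0 
   S4   S5  S1 
 * S5   S2  S3 
(> = start, * = accepting)

start=S0; accept=S5; S0-a->S1; S0-b->S1; S1-a->S2; S1-b->S3; S2-a->S0; S2-b->S4; S3-a->S0; S3-b->S0; S4-a->S5; S4-b->S1; S5-a->S2; S5-b->S3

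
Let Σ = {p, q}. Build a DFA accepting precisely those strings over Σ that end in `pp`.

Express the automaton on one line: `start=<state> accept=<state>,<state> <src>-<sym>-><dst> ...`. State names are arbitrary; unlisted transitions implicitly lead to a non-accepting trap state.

start=s0 accept=s2 s0-p->s1 s0-q->s0 s1-p->s2 s1-q->s0 s2-p->s2 s2-q->s0

Remember how much of `pp` the current input suffix matches. State s0 means no match yet; s1 means the last symbol is `p`; s2 means the last 2 symbols are `pp`. Only s2 accepts. On a mismatch, fall back to the longest proper suffix that is still a prefix of `pp`.
With 3 states:
        p   q  
>  s0   s1  s0 
   s1   s2  s0 
 * s2   s2  s0 
(> = start, * = accepting)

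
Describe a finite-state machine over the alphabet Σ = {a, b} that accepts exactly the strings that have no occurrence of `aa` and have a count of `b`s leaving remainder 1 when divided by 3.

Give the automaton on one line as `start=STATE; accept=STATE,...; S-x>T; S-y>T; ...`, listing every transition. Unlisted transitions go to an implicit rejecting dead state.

start=s0; accept=s2,s4; s0-a>s1; s0-b>s2; s1-a>s3; s1-b>s2; s2-a>s4; s2-b>s5; s3-a>s3; s3-b>s3; s4-a>s3; s4-b>s5; s5-a>s6; s5-b>s0; s6-a>s3; s6-b>s0

Build one automaton per condition and run them in lockstep. One (3 states) tracks partial matches of the forbidden pattern `aa`; the other (3 states) tracks the count of `b`s modulo 3. Each combined state is a pair, one component from each; accept when both components accept. Minimizing collapses redundant product states.
        a   b  
>  s0   s1  s2 
   s1   s3  s2 
 * s2   s4  s5 
   s3   s3  s3 
 * s4   s3  s5 
   s5   s6  s0 
   s6   s3  s0 
(> = start, * = accepting)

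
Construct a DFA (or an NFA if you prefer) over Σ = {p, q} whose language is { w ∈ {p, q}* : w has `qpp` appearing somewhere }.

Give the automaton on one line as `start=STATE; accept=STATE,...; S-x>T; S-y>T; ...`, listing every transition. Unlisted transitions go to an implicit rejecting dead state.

start=S0; accept=S3; S0-p>S0; S0-q>S1; S1-p>S2; S1-q>S1; S2-p>S3; S2-q>S1; S3-p>S3; S3-q>S3

States S0..S2 record the length of the longest prefix of `qpp` that matches the current input suffix. Reaching S3 means `qpp` has been seen, and we stay there forever. Accept from S3.
With 4 states:
        p   q  
>  S0   S0  S1 
   S1   S2  S1 
   S2   S3  S1 
 * S3   S3  S3 
(> = start, * = accepting)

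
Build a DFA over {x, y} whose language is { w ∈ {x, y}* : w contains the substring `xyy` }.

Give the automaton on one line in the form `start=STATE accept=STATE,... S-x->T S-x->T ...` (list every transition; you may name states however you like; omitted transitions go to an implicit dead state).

start=s0 accept=s3 s0-x->s1 s0-y->s0 s1-x->s1 s1-y->s2 s2-x->s1 s2-y->s3 s3-x->s3 s3-y->s3

States s0..s2 record the length of the longest prefix of `xyy` that matches the current input suffix. Reaching s3 means `xyy` has been seen, and we stay there forever. Accept from s3.
A 4-state machine:
        x   y  
>  s0   s1  s0 
   s1   s1  s2 
   s2   s1  s3 
 * s3   s3  s3 
(> = start, * = accepting)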